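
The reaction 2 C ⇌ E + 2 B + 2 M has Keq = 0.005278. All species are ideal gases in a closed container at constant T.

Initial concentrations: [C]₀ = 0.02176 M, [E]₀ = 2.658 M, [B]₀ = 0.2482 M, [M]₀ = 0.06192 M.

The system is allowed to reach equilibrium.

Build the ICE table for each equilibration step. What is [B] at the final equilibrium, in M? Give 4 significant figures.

Q₀ = 1.326 vs Keq = 0.005278 ⇒ Q>K, reverse
Step 1:
                  C         E         B         M
  Initial   0.02176     2.658    0.2482   0.06192
  Change    0.04671  -0.02336  -0.04671  -0.04671
  Equil     0.06847     2.635    0.2015   0.01521
  solve Keq expr → x = -0.02336; check Q = 0.005278

[B]_eq = 0.2015 M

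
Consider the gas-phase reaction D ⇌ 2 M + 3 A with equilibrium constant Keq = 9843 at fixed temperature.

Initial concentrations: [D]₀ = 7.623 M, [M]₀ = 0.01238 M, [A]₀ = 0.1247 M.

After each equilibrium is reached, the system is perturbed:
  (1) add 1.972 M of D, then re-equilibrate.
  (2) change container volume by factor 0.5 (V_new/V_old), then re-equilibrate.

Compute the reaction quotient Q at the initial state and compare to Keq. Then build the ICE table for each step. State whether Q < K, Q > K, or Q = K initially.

Q₀ = 3.8987e-08; Q < K (proceeds forward)

Q₀ = 3.8987e-08 vs Keq = 9843 ⇒ Q<K, forward
Step 1:
                    D           M           A
  init          7.623     0.01238      0.1247
  Δ             -3.28        6.56        9.84
  eq            4.343       6.573       9.965
  solve Keq expr → x = 3.28; check Q = 9843
Then add 1.972 M of D.
Step 2:
                    D           M           A
  init          6.315       6.573       9.965
  Δ           -0.2307      0.4614      0.6921
  eq            6.084       7.034       10.66
  solve Keq expr → x = 0.2307; check Q = 9843
Then change container volume by factor 0.5 (V_new/V_old).
Step 3:
                    D           M           A
  init          12.17       14.07       21.31
  Δ             2.838      -5.676      -8.514
  eq            15.01       8.392        12.8
  solve Keq expr → x = -2.838; check Q = 9843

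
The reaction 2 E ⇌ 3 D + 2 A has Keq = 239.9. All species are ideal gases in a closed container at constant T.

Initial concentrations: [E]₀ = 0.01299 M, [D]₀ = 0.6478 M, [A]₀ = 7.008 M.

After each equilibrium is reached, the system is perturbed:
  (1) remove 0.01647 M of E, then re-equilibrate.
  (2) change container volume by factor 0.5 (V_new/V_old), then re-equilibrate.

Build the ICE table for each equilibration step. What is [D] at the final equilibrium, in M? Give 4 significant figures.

[D]_eq = 0.6292 M

Q₀ = 7.9121e+04 vs Keq = 239.9 ⇒ Q>K, reverse
Step 1:
                    E           D           A
  I           0.01299      0.6478       7.008
  C            0.1255     -0.1882     -0.1255
  E            0.1385      0.4596       6.883
  solve Keq expr → x = -0.06273; check Q = 239.9
Then remove 0.01647 M of E.
Step 2:
                    E           D           A
  I             0.122      0.4596       6.883
  C          0.009737     -0.0146   -0.009737
  E            0.1317       0.445       6.873
  solve Keq expr → x = -0.004868; check Q = 239.9
Then change container volume by factor 0.5 (V_new/V_old).
Step 3:
                    E           D           A
  I            0.2634        0.89       13.75
  C            0.1739     -0.2608     -0.1739
  E            0.4373      0.6292       13.57
  solve Keq expr → x = -0.08694; check Q = 239.9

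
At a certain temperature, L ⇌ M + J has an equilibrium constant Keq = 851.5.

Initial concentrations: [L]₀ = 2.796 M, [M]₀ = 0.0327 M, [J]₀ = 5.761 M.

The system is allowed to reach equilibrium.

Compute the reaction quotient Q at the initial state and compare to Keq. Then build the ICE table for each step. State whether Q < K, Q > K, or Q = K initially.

Q₀ = 0.06738 vs Keq = 851.5 ⇒ Q<K, forward
Step 1:
                  L         M         J
  Initial     2.796    0.0327     5.761
  Change     -2.768     2.768     2.768
  Equil     0.02805     2.801     8.529
  solve Keq expr → x = 2.768; check Q = 851.5

Q₀ = 0.06738; Q < K (proceeds forward)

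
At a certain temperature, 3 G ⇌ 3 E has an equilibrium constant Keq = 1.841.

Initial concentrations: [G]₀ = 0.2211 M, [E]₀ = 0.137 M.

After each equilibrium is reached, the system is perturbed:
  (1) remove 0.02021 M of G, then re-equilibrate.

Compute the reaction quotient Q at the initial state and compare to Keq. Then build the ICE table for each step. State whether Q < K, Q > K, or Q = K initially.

Q₀ = 0.2379 vs Keq = 1.841 ⇒ Q<K, forward
Step 1:
                  G         E
  init       0.2211     0.137
  Δ         -0.0602    0.0602
  eq         0.1609    0.1972
  solve Keq expr → x = 0.02007; check Q = 1.841
Then remove 0.02021 M of G.
Step 2:
                  G         E
  init       0.1407    0.1972
  Δ         0.01113  -0.01113
  eq         0.1518    0.1861
  solve Keq expr → x = -0.00371; check Q = 1.841

Q₀ = 0.2379; Q < K (proceeds forward)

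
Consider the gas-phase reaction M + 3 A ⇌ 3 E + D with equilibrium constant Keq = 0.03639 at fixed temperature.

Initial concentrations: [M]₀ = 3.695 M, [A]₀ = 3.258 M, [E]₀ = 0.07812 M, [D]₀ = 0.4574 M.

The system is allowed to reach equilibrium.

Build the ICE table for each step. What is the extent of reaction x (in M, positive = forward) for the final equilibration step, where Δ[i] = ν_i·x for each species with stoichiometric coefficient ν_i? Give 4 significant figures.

x = 0.3591 M

Q₀ = 1.7065e-06 vs Keq = 0.03639 ⇒ Q<K, forward
Step 1:
                   M          A          E          D
  I            3.695      3.258    0.07812     0.4574
  C          -0.3591     -1.077      1.077     0.3591
  E            3.336      2.181      1.155     0.8165
  solve Keq expr → x = 0.3591; check Q = 0.03639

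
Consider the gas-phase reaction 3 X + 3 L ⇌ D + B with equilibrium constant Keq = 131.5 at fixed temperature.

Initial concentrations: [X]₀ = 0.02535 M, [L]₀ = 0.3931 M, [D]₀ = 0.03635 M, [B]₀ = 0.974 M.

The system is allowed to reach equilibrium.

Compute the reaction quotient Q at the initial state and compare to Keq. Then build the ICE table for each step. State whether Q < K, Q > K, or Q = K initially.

Q₀ = 3.5778e+04 vs Keq = 131.5 ⇒ Q>K, reverse
Step 1:
                   X          L          D          B
  Initial    0.02535     0.3931    0.03635      0.974
  Change     0.07139    0.07139    -0.0238    -0.0238
  Equil      0.09674     0.4645    0.01255     0.9502
  solve Keq expr → x = -0.0238; check Q = 131.5

Q₀ = 3.5778e+04; Q > K (proceeds reverse)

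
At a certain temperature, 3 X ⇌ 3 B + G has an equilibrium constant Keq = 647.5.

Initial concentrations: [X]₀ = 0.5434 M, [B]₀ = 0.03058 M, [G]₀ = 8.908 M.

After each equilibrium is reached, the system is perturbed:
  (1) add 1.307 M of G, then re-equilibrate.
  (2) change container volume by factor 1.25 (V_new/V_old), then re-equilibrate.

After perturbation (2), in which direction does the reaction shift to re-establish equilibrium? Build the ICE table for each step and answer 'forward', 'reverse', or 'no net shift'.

Q₀ = 0.001588 vs Keq = 647.5 ⇒ Q<K, forward
Step 1:
                  X         B         G
  Initial    0.5434   0.03058     8.908
  Change     -0.432     0.432     0.144
  Equil      0.1114    0.4626     9.052
  solve Keq expr → x = 0.144; check Q = 647.5
Then add 1.307 M of G.
Step 2:
                  X         B         G
  Initial    0.1114    0.4626     10.36
  Change   0.004088 -0.004088 -0.001363
  Equil      0.1155    0.4585     10.36
  solve Keq expr → x = -0.001363; check Q = 647.5
Then change container volume by factor 1.25 (V_new/V_old).
Step 3:
                  X         B         G
  Initial   0.09241    0.3668     8.286
  Change  -0.005364  0.005364  0.001788
  Equil     0.08705    0.3721     8.288
  solve Keq expr → x = 0.001788; check Q = 647.5

Direction: forward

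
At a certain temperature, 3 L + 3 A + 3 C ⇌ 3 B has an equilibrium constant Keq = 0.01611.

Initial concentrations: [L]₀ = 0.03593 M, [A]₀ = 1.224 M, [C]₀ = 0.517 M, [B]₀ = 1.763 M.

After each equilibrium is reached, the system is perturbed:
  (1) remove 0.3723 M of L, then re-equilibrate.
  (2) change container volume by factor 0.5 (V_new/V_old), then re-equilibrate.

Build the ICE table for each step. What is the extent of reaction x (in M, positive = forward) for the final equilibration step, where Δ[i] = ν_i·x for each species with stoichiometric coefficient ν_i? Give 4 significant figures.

x = 0.2224 M

Q₀ = 4.6620e+05 vs Keq = 0.01611 ⇒ Q>K, reverse
Step 1:
                  L         A         C         B
  I         0.03593     1.224     0.517     1.763
  C          0.9569    0.9569    0.9569   -0.9569
  E          0.9929     2.181     1.474    0.8061
  solve Keq expr → x = -0.319; check Q = 0.01611
Then remove 0.3723 M of L.
Step 2:
                  L         A         C         B
  I          0.6206     2.181     1.474    0.8061
  C            0.12      0.12      0.12     -0.12
  E          0.7406     2.301     1.594     0.686
  solve Keq expr → x = -0.04001; check Q = 0.01611
Then change container volume by factor 0.5 (V_new/V_old).
Step 3:
                  L         A         C         B
  I           1.481     4.602     3.188     1.372
  C         -0.6672   -0.6672   -0.6672    0.6672
  E           0.814     3.935     2.521     2.039
  solve Keq expr → x = 0.2224; check Q = 0.01611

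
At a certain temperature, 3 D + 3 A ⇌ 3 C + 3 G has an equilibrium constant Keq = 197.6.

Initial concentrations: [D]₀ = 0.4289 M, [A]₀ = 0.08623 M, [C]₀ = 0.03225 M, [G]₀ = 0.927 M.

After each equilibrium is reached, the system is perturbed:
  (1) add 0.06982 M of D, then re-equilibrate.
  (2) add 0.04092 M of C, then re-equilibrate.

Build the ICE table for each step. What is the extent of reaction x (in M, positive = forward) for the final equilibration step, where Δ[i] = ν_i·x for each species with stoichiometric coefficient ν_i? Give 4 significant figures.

Q₀ = 0.5282 vs Keq = 197.6 ⇒ Q<K, forward
Step 1:
                  D         A         C         G
  init       0.4289   0.08623   0.03225     0.927
  Δ        -0.04988  -0.04988   0.04988   0.04988
  eq          0.379   0.03635   0.08213    0.9769
  solve Keq expr → x = 0.01663; check Q = 197.6
Then add 0.06982 M of D.
Step 2:
                  D         A         C         G
  init       0.4488   0.03635   0.08213    0.9769
  Δ       -0.003823 -0.003823  0.003823  0.003823
  eq          0.445   0.03252   0.08596    0.9807
  solve Keq expr → x = 0.001274; check Q = 197.6
Then add 0.04092 M of C.
Step 3:
                  D         A         C         G
  init        0.445   0.03252    0.1269    0.9807
  Δ         0.01019   0.01019  -0.01019  -0.01019
  eq         0.4552   0.04271    0.1167    0.9705
  solve Keq expr → x = -0.003397; check Q = 197.6

x = -0.003397 M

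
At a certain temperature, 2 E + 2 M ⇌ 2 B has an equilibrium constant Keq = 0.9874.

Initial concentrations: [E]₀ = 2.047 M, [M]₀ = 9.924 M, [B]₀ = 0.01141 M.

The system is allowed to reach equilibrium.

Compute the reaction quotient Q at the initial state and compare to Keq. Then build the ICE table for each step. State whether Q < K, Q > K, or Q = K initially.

Q₀ = 3.1547e-07; Q < K (proceeds forward)

Q₀ = 3.1547e-07 vs Keq = 0.9874 ⇒ Q<K, forward
Step 1:
                    E           M           B
  Initial       2.047       9.924     0.01141
  Change        -1.82       -1.82        1.82
  Equil        0.2274       8.104       1.831
  solve Keq expr → x = 0.9098; check Q = 0.9874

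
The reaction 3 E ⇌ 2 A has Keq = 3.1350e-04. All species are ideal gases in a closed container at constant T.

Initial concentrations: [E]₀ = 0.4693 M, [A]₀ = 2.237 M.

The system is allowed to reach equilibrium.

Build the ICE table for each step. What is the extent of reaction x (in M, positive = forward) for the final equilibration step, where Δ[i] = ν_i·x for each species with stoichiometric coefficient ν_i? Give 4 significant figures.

Q₀ = 48.42 vs Keq = 3.1350e-04 ⇒ Q>K, reverse
Step 1:
                   E          A
  I           0.4693      2.237
  C            3.171     -2.114
  E             3.64      0.123
  solve Keq expr → x = -1.057; check Q = 3.1350e-04

x = -1.057 M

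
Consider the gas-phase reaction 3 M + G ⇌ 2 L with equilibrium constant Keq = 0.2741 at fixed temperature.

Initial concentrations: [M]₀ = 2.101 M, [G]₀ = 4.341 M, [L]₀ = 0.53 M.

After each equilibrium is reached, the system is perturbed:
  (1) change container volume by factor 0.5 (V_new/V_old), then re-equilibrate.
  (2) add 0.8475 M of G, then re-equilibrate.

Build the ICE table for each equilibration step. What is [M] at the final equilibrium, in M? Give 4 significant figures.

[M]_eq = 1.51 M

Q₀ = 0.006977 vs Keq = 0.2741 ⇒ Q<K, forward
Step 1:
                    M           G           L
  Initial       2.101       4.341        0.53
  Change       -1.006     -0.3353      0.6707
  Equil         1.095       4.006       1.201
  solve Keq expr → x = 0.3353; check Q = 0.2741
Then change container volume by factor 0.5 (V_new/V_old).
Step 2:
                    M           G           L
  Initial        2.19       8.011       2.401
  Change      -0.6381     -0.2127      0.4254
  Equil         1.552       7.799       2.827
  solve Keq expr → x = 0.2127; check Q = 0.2741
Then add 0.8475 M of G.
Step 3:
                    M           G           L
  Initial       1.552       8.646       2.827
  Change     -0.04181    -0.01394     0.02787
  Equil          1.51       8.632       2.855
  solve Keq expr → x = 0.01394; check Q = 0.2741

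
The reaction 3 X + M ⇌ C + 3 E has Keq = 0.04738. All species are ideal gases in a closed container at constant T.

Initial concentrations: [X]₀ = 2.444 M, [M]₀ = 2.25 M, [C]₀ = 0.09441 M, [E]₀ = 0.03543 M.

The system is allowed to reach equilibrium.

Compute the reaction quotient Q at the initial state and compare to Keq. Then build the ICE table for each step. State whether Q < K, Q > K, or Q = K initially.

Q₀ = 1.2783e-07 vs Keq = 0.04738 ⇒ Q<K, forward
Step 1:
                  X         M         C         E
  Initial     2.444      2.25   0.09441   0.03543
  Change    -0.9085   -0.3028    0.3028    0.9085
  Equil       1.536     1.947    0.3972    0.9439
  solve Keq expr → x = 0.3028; check Q = 0.04738

Q₀ = 1.2783e-07; Q < K (proceeds forward)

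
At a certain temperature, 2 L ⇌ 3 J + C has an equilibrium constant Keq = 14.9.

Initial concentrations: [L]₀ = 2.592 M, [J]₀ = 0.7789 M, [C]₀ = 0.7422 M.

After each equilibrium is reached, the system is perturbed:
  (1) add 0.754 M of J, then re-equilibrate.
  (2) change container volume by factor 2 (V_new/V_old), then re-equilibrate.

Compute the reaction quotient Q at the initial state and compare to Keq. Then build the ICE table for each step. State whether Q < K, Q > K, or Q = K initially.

Q₀ = 0.0522 vs Keq = 14.9 ⇒ Q<K, forward
Step 1:
                  L         J         C
  Initial     2.592    0.7789    0.7422
  Change     -1.264     1.896    0.6319
  Equil       1.328     2.675     1.374
  solve Keq expr → x = 0.6319; check Q = 14.9
Then add 0.754 M of J.
Step 2:
                  L         J         C
  Initial     1.328     3.429     1.374
  Change     0.2364   -0.3546   -0.1182
  Equil       1.565     3.074     1.256
  solve Keq expr → x = -0.1182; check Q = 14.9
Then change container volume by factor 2 (V_new/V_old).
Step 3:
                  L         J         C
  Initial    0.7823     1.537    0.6279
  Change    -0.2171    0.3257    0.1086
  Equil      0.5652     1.863    0.7365
  solve Keq expr → x = 0.1086; check Q = 14.9

Q₀ = 0.0522; Q < K (proceeds forward)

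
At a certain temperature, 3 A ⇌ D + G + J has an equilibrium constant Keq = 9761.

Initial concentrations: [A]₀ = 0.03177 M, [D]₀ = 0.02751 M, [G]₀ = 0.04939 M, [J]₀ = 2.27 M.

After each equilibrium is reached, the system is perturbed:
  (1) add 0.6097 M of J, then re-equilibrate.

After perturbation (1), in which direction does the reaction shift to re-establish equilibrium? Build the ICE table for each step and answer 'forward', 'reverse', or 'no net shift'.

Q₀ = 96.18 vs Keq = 9761 ⇒ Q<K, forward
Step 1:
                  A         D         G         J
  I         0.03177   0.02751   0.04939      2.27
  C        -0.02397  0.007989  0.007989  0.007989
  E        0.007804    0.0355   0.05738     2.278
  solve Keq expr → x = 0.007989; check Q = 9761
Then add 0.6097 M of J.
Step 2:
                  A         D         G         J
  I        0.007804    0.0355   0.05738     2.888
  C       6.1545e-04 -2.0515e-04 -2.0515e-04 -2.0515e-04
  E         0.00842   0.03529   0.05717     2.887
  solve Keq expr → x = -2.0515e-04; check Q = 9761

Direction: reverse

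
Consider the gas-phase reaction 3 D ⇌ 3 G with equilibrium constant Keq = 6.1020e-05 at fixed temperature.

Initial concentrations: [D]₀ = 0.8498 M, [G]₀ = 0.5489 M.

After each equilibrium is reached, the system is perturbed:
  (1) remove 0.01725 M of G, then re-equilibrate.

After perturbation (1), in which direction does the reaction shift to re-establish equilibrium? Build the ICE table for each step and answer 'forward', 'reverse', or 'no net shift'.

Q₀ = 0.2695 vs Keq = 6.1020e-05 ⇒ Q>K, reverse
Step 1:
                  D         G
  init       0.8498    0.5489
  Δ          0.4959   -0.4959
  eq          1.346   0.05298
  solve Keq expr → x = -0.1653; check Q = 6.1020e-05
Then remove 0.01725 M of G.
Step 2:
                  D         G
  init        1.346   0.03573
  Δ         -0.0166    0.0166
  eq          1.329   0.05233
  solve Keq expr → x = 0.005532; check Q = 6.1020e-05

Direction: forward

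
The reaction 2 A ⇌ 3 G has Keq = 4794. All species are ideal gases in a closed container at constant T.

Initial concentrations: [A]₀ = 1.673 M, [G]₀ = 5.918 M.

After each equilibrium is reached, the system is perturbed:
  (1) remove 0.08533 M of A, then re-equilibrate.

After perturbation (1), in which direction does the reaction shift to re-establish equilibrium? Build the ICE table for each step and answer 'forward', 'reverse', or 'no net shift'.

Q₀ = 74.05 vs Keq = 4794 ⇒ Q<K, forward
Step 1:
                   A          G
  I            1.673      5.918
  C            -1.35      2.025
  E           0.3233      7.943
  solve Keq expr → x = 0.6749; check Q = 4794
Then remove 0.08533 M of A.
Step 2:
                   A          G
  I            0.238      7.943
  C           0.0782    -0.1173
  E           0.3162      7.825
  solve Keq expr → x = -0.0391; check Q = 4794

Direction: reverse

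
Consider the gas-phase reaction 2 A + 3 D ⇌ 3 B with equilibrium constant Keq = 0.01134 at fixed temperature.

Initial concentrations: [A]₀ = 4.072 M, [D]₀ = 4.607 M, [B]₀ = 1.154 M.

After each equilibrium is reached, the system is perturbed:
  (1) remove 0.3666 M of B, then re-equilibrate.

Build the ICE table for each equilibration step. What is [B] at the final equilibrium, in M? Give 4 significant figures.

[B]_eq = 1.814 M

Q₀ = 9.4787e-04 vs Keq = 0.01134 ⇒ Q<K, forward
Step 1:
                   A          D          B
  I            4.072      4.607      1.154
  C          -0.5454    -0.8182     0.8182
  E            3.527      3.789      1.972
  solve Keq expr → x = 0.2727; check Q = 0.01134
Then remove 0.3666 M of B.
Step 2:
                   A          D          B
  I            3.527      3.789      1.606
  C          -0.1391    -0.2087     0.2087
  E            3.387       3.58      1.814
  solve Keq expr → x = 0.06955; check Q = 0.01134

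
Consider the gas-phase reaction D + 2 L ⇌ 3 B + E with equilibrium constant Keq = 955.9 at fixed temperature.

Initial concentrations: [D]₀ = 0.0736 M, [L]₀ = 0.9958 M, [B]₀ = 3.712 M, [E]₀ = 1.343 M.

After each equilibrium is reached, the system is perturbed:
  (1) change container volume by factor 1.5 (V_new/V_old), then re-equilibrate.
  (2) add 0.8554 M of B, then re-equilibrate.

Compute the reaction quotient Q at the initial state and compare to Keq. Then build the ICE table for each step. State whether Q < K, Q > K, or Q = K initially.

Q₀ = 941.2; Q < K (proceeds forward)

Q₀ = 941.2 vs Keq = 955.9 ⇒ Q<K, forward
Step 1:
                   D          L          B          E
  init        0.0736     0.9958      3.712      1.343
  Δ       -7.4395e-04  -0.001488   0.002232 7.4395e-04
  eq         0.07286     0.9943      3.714      1.344
  solve Keq expr → x = 7.4395e-04; check Q = 955.9
Then change container volume by factor 1.5 (V_new/V_old).
Step 2:
                   D          L          B          E
  init       0.04857     0.6629      2.476     0.8958
  Δ         -0.01177   -0.02355    0.03532    0.01177
  eq          0.0368     0.6393      2.511     0.9076
  solve Keq expr → x = 0.01177; check Q = 955.9
Then add 0.8554 M of B.
Step 3:
                   D          L          B          E
  init        0.0368     0.6393      3.367     0.9076
  Δ          0.02955    0.05909   -0.08864   -0.02955
  eq         0.06634     0.6984      3.278     0.8781
  solve Keq expr → x = -0.02955; check Q = 955.9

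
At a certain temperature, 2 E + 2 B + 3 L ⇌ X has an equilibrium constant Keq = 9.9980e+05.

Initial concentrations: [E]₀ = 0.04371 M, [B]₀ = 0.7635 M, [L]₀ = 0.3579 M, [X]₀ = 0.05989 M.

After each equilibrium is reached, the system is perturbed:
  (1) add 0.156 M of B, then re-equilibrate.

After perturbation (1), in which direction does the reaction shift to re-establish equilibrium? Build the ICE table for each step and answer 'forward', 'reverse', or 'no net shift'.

Direction: forward

Q₀ = 1173 vs Keq = 9.9980e+05 ⇒ Q<K, forward
Step 1:
                    E           B           L           X
  I           0.04371      0.7635      0.3579     0.05989
  C          -0.04127    -0.04127     -0.0619     0.02063
  E           0.00244      0.7222       0.296     0.08052
  solve Keq expr → x = 0.02063; check Q = 9.9980e+05
Then add 0.156 M of B.
Step 2:
                    E           B           L           X
  I           0.00244      0.8782       0.296     0.08052
  C       -4.2334e-04 -4.2334e-04 -6.3501e-04  2.1167e-04
  E          0.002017      0.8778      0.2954     0.08074
  solve Keq expr → x = 2.1167e-04; check Q = 9.9980e+05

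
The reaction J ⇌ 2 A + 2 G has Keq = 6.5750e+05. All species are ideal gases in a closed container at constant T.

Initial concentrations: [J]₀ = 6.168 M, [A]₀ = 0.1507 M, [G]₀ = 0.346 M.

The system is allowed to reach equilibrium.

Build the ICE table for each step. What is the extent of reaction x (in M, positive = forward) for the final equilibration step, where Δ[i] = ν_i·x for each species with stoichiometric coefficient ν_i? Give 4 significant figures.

Q₀ = 4.4079e-04 vs Keq = 6.5750e+05 ⇒ Q<K, forward
Step 1:
                  J         A         G
  I           6.168    0.1507     0.346
  C          -6.131     12.26     12.26
  E         0.03724     12.41     12.61
  solve Keq expr → x = 6.131; check Q = 6.5750e+05

x = 6.131 M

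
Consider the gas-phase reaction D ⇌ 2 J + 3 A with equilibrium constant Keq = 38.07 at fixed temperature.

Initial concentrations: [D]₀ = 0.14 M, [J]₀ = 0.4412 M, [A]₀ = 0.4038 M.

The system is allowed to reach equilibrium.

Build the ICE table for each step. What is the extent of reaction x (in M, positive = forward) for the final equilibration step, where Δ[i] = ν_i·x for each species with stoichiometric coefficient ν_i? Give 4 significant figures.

x = 0.1332 M

Q₀ = 0.09155 vs Keq = 38.07 ⇒ Q<K, forward
Step 1:
                  D         J         A
  Initial      0.14    0.4412    0.4038
  Change    -0.1332    0.2664    0.3995
  Equil    0.006818    0.7076    0.8033
  solve Keq expr → x = 0.1332; check Q = 38.07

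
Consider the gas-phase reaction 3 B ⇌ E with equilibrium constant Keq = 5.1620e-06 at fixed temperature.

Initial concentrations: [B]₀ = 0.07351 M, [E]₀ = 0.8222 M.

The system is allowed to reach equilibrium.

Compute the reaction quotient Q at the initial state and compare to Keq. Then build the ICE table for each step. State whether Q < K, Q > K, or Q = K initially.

Q₀ = 2070; Q > K (proceeds reverse)

Q₀ = 2070 vs Keq = 5.1620e-06 ⇒ Q>K, reverse
Step 1:
                   B          E
  I          0.07351     0.8222
  C            2.466    -0.8221
  E             2.54 8.4576e-05
  solve Keq expr → x = -0.8221; check Q = 5.1620e-06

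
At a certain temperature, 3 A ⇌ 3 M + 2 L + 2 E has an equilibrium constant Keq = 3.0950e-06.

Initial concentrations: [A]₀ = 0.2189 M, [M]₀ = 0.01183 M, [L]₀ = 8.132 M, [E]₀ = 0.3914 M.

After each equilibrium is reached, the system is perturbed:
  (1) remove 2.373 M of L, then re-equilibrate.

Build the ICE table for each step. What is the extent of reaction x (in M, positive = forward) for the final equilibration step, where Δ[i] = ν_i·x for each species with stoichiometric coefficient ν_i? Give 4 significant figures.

x = 1.3340e-04 M

Q₀ = 0.001599 vs Keq = 3.0950e-06 ⇒ Q>K, reverse
Step 1:
                   A          M          L          E
  init        0.2189    0.01183      8.132     0.3914
  Δ          0.01027   -0.01027  -0.006845  -0.006845
  eq          0.2292   0.001563      8.125     0.3846
  solve Keq expr → x = -0.003422; check Q = 3.0950e-06
Then remove 2.373 M of L.
Step 2:
                   A          M          L          E
  init        0.2292   0.001563      5.752     0.3846
  Δ       -4.0019e-04 4.0019e-04 2.6680e-04 2.6680e-04
  eq          0.2288   0.001963      5.752     0.3848
  solve Keq expr → x = 1.3340e-04; check Q = 3.0950e-06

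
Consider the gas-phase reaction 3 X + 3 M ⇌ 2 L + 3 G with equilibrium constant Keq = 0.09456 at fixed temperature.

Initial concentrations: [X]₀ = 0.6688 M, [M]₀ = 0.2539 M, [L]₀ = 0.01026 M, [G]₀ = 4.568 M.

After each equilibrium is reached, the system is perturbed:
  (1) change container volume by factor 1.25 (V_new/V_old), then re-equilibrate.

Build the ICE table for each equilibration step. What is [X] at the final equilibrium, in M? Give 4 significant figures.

Q₀ = 2.049 vs Keq = 0.09456 ⇒ Q>K, reverse
Step 1:
                  X         M         L         G
  Initial    0.6688    0.2539   0.01026     4.568
  Change    0.01174   0.01174  -0.00783  -0.01174
  Equil      0.6805    0.2656   0.00243     4.556
  solve Keq expr → x = -0.003915; check Q = 0.09456
Then change container volume by factor 1.25 (V_new/V_old).
Step 2:
                  X         M         L         G
  Initial    0.5444    0.2125  0.001944     3.645
  Change  2.9989e-04 2.9989e-04 -1.9993e-04 -2.9989e-04
  Equil      0.5447    0.2128  0.001744     3.645
  solve Keq expr → x = -9.9965e-05; check Q = 0.09456

[X]_eq = 0.5447 M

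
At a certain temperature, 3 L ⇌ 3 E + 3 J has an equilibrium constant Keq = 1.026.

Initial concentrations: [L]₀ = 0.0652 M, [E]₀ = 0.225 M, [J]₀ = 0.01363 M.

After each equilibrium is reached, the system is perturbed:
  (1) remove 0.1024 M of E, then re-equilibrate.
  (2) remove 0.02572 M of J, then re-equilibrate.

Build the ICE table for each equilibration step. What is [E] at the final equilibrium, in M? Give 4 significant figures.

[E]_eq = 0.1798 M

Q₀ = 1.0406e-04 vs Keq = 1.026 ⇒ Q<K, forward
Step 1:
                  L         E         J
  init       0.0652     0.225   0.01363
  Δ        -0.04839   0.04839   0.04839
  eq        0.01681    0.2734   0.06202
  solve Keq expr → x = 0.01613; check Q = 1.026
Then remove 0.1024 M of E.
Step 2:
                  L         E         J
  init      0.01681     0.171   0.06202
  Δ       -0.005094  0.005094  0.005094
  eq        0.01172    0.1761   0.06711
  solve Keq expr → x = 0.001698; check Q = 1.026
Then remove 0.02572 M of J.
Step 3:
                  L         E         J
  init      0.01172    0.1761   0.04139
  Δ       -0.003683  0.003683  0.003683
  eq       0.008034    0.1798   0.04508
  solve Keq expr → x = 0.001228; check Q = 1.026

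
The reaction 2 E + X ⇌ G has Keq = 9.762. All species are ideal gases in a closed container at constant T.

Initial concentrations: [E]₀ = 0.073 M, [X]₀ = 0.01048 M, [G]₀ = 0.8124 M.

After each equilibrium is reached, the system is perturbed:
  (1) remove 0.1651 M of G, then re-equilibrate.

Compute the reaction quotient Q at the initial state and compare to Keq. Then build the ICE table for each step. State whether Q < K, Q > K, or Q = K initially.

Q₀ = 1.4547e+04; Q > K (proceeds reverse)

Q₀ = 1.4547e+04 vs Keq = 9.762 ⇒ Q>K, reverse
Step 1:
                   E          X          G
  Initial      0.073    0.01048     0.8124
  Change      0.4401       0.22      -0.22
  Equil       0.5131     0.2305     0.5924
  solve Keq expr → x = -0.22; check Q = 9.762
Then remove 0.1651 M of G.
Step 2:
                   E          X          G
  Initial     0.5131     0.2305     0.4273
  Change     -0.0436    -0.0218     0.0218
  Equil       0.4695     0.2087     0.4491
  solve Keq expr → x = 0.0218; check Q = 9.762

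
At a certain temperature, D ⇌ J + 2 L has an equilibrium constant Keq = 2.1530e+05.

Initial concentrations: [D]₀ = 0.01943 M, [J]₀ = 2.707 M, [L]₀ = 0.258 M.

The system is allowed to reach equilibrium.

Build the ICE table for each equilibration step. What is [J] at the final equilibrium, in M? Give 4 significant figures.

[J]_eq = 2.726 M

Q₀ = 9.274 vs Keq = 2.1530e+05 ⇒ Q<K, forward
Step 1:
                  D         J         L
  init      0.01943     2.707     0.258
  Δ        -0.01943   0.01943   0.03886
  eq      1.1160e-06     2.726    0.2969
  solve Keq expr → x = 0.01943; check Q = 2.1530e+05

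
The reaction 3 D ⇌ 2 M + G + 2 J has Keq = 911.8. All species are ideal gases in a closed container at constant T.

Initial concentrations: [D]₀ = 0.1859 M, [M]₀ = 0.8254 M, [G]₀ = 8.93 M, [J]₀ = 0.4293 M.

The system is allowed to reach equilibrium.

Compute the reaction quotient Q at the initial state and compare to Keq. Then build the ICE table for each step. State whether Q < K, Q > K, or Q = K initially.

Q₀ = 174.5 vs Keq = 911.8 ⇒ Q<K, forward
Step 1:
                  D         M         G         J
  init       0.1859    0.8254      8.93    0.4293
  Δ        -0.06723   0.04482   0.02241   0.04482
  eq         0.1187    0.8702     8.952    0.4741
  solve Keq expr → x = 0.02241; check Q = 911.8

Q₀ = 174.5; Q < K (proceeds forward)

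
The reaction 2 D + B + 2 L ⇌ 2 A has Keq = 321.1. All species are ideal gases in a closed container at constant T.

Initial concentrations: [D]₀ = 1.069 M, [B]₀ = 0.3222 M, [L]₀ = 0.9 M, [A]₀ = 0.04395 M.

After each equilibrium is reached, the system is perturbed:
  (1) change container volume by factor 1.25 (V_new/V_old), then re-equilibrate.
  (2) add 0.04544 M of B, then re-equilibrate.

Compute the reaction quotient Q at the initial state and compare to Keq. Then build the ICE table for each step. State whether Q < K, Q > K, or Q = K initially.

Q₀ = 0.006477; Q < K (proceeds forward)

Q₀ = 0.006477 vs Keq = 321.1 ⇒ Q<K, forward
Step 1:
                   D          B          L          A
  Initial      1.069     0.3222        0.9    0.04395
  Change     -0.5642    -0.2821    -0.5642     0.5642
  Equil       0.5048    0.04009     0.3358     0.6082
  solve Keq expr → x = 0.2821; check Q = 321.1
Then change container volume by factor 1.25 (V_new/V_old).
Step 2:
                   D          B          L          A
  Initial     0.4038    0.03207     0.2686     0.4865
  Change     0.02267    0.01134    0.02267   -0.02267
  Equil       0.4265    0.04341     0.2913     0.4639
  solve Keq expr → x = -0.01134; check Q = 321.1
Then add 0.04544 M of B.
Step 3:
                   D          B          L          A
  Initial     0.4265    0.08885     0.2913     0.4639
  Change    -0.03181   -0.01591   -0.03181    0.03181
  Equil       0.3947    0.07294     0.2595     0.4957
  solve Keq expr → x = 0.01591; check Q = 321.1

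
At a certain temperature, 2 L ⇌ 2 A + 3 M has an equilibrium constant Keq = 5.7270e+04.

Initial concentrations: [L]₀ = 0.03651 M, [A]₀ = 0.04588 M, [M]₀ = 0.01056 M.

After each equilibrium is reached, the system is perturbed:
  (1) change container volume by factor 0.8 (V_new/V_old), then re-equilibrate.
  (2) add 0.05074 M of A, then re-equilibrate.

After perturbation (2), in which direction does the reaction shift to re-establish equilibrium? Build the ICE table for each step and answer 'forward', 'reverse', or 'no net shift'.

Direction: reverse

Q₀ = 1.8596e-06 vs Keq = 5.7270e+04 ⇒ Q<K, forward
Step 1:
                   L          A          M
  I          0.03651    0.04588    0.01056
  C          -0.0365     0.0365    0.05476
  E       5.7466e-06    0.08238    0.06532
  solve Keq expr → x = 0.01825; check Q = 5.7270e+04
Then change container volume by factor 0.8 (V_new/V_old).
Step 2:
                   L          A          M
  I       7.1833e-06      0.103    0.08165
  C       2.8546e-06 -2.8546e-06 -4.2819e-06
  E       1.0038e-05      0.103    0.08164
  solve Keq expr → x = -1.4273e-06; check Q = 5.7270e+04
Then add 0.05074 M of A.
Step 3:
                   L          A          M
  I       1.0038e-05     0.1537    0.08164
  C       4.9434e-06 -4.9434e-06 -7.4152e-06
  E       1.4981e-05     0.1537    0.08163
  solve Keq expr → x = -2.4717e-06; check Q = 5.7270e+04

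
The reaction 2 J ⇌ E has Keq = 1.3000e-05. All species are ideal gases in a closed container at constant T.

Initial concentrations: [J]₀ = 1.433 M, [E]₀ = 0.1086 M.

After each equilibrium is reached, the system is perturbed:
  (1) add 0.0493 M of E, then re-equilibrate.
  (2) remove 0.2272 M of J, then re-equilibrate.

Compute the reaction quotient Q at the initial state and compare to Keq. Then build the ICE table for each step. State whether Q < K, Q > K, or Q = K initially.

Q₀ = 0.05289; Q > K (proceeds reverse)

Q₀ = 0.05289 vs Keq = 1.3000e-05 ⇒ Q>K, reverse
Step 1:
                    J           E
  Initial       1.433      0.1086
  Change       0.2171     -0.1086
  Equil          1.65  3.5398e-05
  solve Keq expr → x = -0.1086; check Q = 1.3000e-05
Then add 0.0493 M of E.
Step 2:
                    J           E
  Initial        1.65     0.04934
  Change      0.09859     -0.0493
  Equil         1.749  3.9754e-05
  solve Keq expr → x = -0.0493; check Q = 1.3000e-05
Then remove 0.2272 M of J.
Step 3:
                    J           E
  Initial       1.522  3.9754e-05
  Change   1.9316e-05 -9.6582e-06
  Equil         1.522  3.0096e-05
  solve Keq expr → x = -9.6582e-06; check Q = 1.3000e-05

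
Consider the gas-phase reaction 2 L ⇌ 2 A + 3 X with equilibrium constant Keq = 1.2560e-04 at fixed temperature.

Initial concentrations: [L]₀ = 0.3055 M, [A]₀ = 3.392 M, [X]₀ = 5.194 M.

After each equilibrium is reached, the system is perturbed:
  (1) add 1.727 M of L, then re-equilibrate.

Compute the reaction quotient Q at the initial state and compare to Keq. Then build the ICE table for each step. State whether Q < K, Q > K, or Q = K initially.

Q₀ = 1.7274e+04; Q > K (proceeds reverse)

Q₀ = 1.7274e+04 vs Keq = 1.2560e-04 ⇒ Q>K, reverse
Step 1:
                  L         A         X
  I          0.3055     3.392     5.194
  C           3.216    -3.216    -4.824
  E           3.522    0.1757    0.3695
  solve Keq expr → x = -1.608; check Q = 1.2560e-04
Then add 1.727 M of L.
Step 2:
                  L         A         X
  I           5.249    0.1757    0.3695
  C        -0.03611   0.03611   0.05417
  E           5.213    0.2118    0.4237
  solve Keq expr → x = 0.01806; check Q = 1.2560e-04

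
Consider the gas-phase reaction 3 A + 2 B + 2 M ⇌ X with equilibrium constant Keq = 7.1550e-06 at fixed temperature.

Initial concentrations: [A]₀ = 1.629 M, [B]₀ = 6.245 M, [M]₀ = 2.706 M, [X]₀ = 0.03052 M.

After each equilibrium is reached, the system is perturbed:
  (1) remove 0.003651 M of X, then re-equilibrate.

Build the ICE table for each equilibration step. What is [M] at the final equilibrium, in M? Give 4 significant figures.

[M]_eq = 2.74 M

Q₀ = 2.4723e-05 vs Keq = 7.1550e-06 ⇒ Q>K, reverse
Step 1:
                    A           B           M           X
  init          1.629       6.245       2.706     0.03052
  Δ            0.0607     0.04047     0.04047    -0.02023
  eq             1.69       6.285       2.746     0.01029
  solve Keq expr → x = -0.02023; check Q = 7.1550e-06
Then remove 0.003651 M of X.
Step 2:
                    A           B           M           X
  init           1.69       6.285       2.746    0.006635
  Δ          -0.01018   -0.006789   -0.006789    0.003395
  eq             1.68       6.279        2.74     0.01003
  solve Keq expr → x = 0.003395; check Q = 7.1550e-06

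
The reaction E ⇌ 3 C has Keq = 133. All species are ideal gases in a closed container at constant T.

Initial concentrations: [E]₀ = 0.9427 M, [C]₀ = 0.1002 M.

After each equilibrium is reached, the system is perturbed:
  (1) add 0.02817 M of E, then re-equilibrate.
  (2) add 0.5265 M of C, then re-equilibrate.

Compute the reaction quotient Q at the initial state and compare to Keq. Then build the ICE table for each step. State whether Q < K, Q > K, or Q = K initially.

Q₀ = 0.001067; Q < K (proceeds forward)

Q₀ = 0.001067 vs Keq = 133 ⇒ Q<K, forward
Step 1:
                    E           C
  I            0.9427      0.1002
  C           -0.8176       2.453
  E            0.1251       2.553
  solve Keq expr → x = 0.8176; check Q = 133
Then add 0.02817 M of E.
Step 2:
                    E           C
  I            0.1533       2.553
  C          -0.01941     0.05824
  E            0.1339       2.611
  solve Keq expr → x = 0.01941; check Q = 133
Then add 0.5265 M of C.
Step 3:
                    E           C
  I            0.1339       3.138
  C           0.06042     -0.1813
  E            0.1943       2.956
  solve Keq expr → x = -0.06042; check Q = 133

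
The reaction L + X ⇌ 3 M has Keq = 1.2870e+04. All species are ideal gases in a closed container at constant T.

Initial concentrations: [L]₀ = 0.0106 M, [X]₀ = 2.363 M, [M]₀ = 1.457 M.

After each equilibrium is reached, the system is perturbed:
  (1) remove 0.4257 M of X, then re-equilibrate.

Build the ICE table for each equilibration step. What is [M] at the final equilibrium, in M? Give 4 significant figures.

Q₀ = 123.5 vs Keq = 1.2870e+04 ⇒ Q<K, forward
Step 1:
                  L         X         M
  Initial    0.0106     2.363     1.457
  Change   -0.01049  -0.01049   0.03147
  Equil   1.0892e-04     2.353     1.488
  solve Keq expr → x = 0.01049; check Q = 1.2870e+04
Then remove 0.4257 M of X.
Step 2:
                  L         X         M
  Initial 1.0892e-04     1.927     1.488
  Change  2.4044e-05 2.4044e-05 -7.2131e-05
  Equil   1.3296e-04     1.927     1.488
  solve Keq expr → x = -2.4044e-05; check Q = 1.2870e+04

[M]_eq = 1.488 M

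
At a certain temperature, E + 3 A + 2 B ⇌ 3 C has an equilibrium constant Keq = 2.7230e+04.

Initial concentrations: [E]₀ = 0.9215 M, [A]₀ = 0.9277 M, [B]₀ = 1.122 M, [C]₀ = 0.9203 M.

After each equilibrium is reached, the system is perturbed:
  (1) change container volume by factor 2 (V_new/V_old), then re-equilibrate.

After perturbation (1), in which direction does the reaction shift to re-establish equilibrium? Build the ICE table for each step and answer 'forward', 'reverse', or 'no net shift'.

Q₀ = 0.8416 vs Keq = 2.7230e+04 ⇒ Q<K, forward
Step 1:
                    E           A           B           C
  Initial      0.9215      0.9277       1.122      0.9203
  Change      -0.2765     -0.8296     -0.5531      0.8296
  Equil         0.645     0.09806      0.5689        1.75
  solve Keq expr → x = 0.2765; check Q = 2.7230e+04
Then change container volume by factor 2 (V_new/V_old).
Step 2:
                    E           A           B           C
  Initial      0.3225     0.04903      0.2845       0.875
  Change      0.01279     0.03836     0.02557    -0.03836
  Equil        0.3353     0.08739        0.31      0.8366
  solve Keq expr → x = -0.01279; check Q = 2.7230e+04

Direction: reverse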